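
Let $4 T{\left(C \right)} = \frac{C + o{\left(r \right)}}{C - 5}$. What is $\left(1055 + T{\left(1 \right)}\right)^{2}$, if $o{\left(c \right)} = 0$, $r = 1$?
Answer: $\frac{284900641}{256} \approx 1.1129 \cdot 10^{6}$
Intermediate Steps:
$T{\left(C \right)} = \frac{C}{4 \left(-5 + C\right)}$ ($T{\left(C \right)} = \frac{\left(C + 0\right) \frac{1}{C - 5}}{4} = \frac{C \frac{1}{-5 + C}}{4} = \frac{C}{4 \left(-5 + C\right)}$)
$\left(1055 + T{\left(1 \right)}\right)^{2} = \left(1055 + \frac{1}{4} \cdot 1 \frac{1}{-5 + 1}\right)^{2} = \left(1055 + \frac{1}{4} \cdot 1 \frac{1}{-4}\right)^{2} = \left(1055 + \frac{1}{4} \cdot 1 \left(- \frac{1}{4}\right)\right)^{2} = \left(1055 - \frac{1}{16}\right)^{2} = \left(\frac{16879}{16}\right)^{2} = \frac{284900641}{256}$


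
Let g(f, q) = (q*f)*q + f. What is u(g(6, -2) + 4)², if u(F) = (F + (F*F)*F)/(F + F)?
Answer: 1338649/4 ≈ 3.3466e+5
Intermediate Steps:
g(f, q) = f + f*q² (g(f, q) = (f*q)*q + f = f*q² + f = f + f*q²)
u(F) = (F + F³)/(2*F) (u(F) = (F + F²*F)/((2*F)) = (F + F³)*(1/(2*F)) = (F + F³)/(2*F))
u(g(6, -2) + 4)² = (½ + (6*(1 + (-2)²) + 4)²/2)² = (½ + (6*(1 + 4) + 4)²/2)² = (½ + (6*5 + 4)²/2)² = (½ + (30 + 4)²/2)² = (½ + (½)*34²)² = (½ + (½)*1156)² = (½ + 578)² = (1157/2)² = 1338649/4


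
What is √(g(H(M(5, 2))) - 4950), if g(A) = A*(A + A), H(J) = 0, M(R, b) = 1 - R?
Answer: 15*I*√22 ≈ 70.356*I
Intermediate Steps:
g(A) = 2*A² (g(A) = A*(2*A) = 2*A²)
√(g(H(M(5, 2))) - 4950) = √(2*0² - 4950) = √(2*0 - 4950) = √(0 - 4950) = √(-4950) = 15*I*√22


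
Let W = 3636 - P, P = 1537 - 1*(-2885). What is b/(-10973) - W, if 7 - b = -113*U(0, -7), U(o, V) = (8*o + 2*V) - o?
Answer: 8626353/10973 ≈ 786.14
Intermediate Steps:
P = 4422 (P = 1537 + 2885 = 4422)
W = -786 (W = 3636 - 1*4422 = 3636 - 4422 = -786)
U(o, V) = 2*V + 7*o (U(o, V) = (2*V + 8*o) - o = 2*V + 7*o)
b = -1575 (b = 7 - (-113)*(2*(-7) + 7*0) = 7 - (-113)*(-14 + 0) = 7 - (-113)*(-14) = 7 - 1*1582 = 7 - 1582 = -1575)
b/(-10973) - W = -1575/(-10973) - 1*(-786) = -1575*(-1/10973) + 786 = 1575/10973 + 786 = 8626353/10973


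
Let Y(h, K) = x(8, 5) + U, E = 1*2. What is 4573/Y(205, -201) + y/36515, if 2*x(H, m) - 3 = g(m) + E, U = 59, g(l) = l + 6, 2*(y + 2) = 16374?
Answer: 500094/7303 ≈ 68.478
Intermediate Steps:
y = 8185 (y = -2 + (1/2)*16374 = -2 + 8187 = 8185)
g(l) = 6 + l
E = 2
x(H, m) = 11/2 + m/2 (x(H, m) = 3/2 + ((6 + m) + 2)/2 = 3/2 + (8 + m)/2 = 3/2 + (4 + m/2) = 11/2 + m/2)
Y(h, K) = 67 (Y(h, K) = (11/2 + (1/2)*5) + 59 = (11/2 + 5/2) + 59 = 8 + 59 = 67)
4573/Y(205, -201) + y/36515 = 4573/67 + 8185/36515 = 4573*(1/67) + 8185*(1/36515) = 4573/67 + 1637/7303 = 500094/7303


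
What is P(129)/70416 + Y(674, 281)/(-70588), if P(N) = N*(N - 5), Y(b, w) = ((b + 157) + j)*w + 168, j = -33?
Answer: -43668593/14793228 ≈ -2.9519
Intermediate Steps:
Y(b, w) = 168 + w*(124 + b) (Y(b, w) = ((b + 157) - 33)*w + 168 = ((157 + b) - 33)*w + 168 = (124 + b)*w + 168 = w*(124 + b) + 168 = 168 + w*(124 + b))
P(N) = N*(-5 + N)
P(129)/70416 + Y(674, 281)/(-70588) = (129*(-5 + 129))/70416 + (168 + 124*281 + 674*281)/(-70588) = (129*124)*(1/70416) + (168 + 34844 + 189394)*(-1/70588) = 15996*(1/70416) + 224406*(-1/70588) = 1333/5868 - 16029/5042 = -43668593/14793228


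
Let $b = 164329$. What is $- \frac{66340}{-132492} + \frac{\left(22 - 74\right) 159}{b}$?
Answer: $\frac{2451535501}{5443069467} \approx 0.4504$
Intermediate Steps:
$- \frac{66340}{-132492} + \frac{\left(22 - 74\right) 159}{b} = - \frac{66340}{-132492} + \frac{\left(22 - 74\right) 159}{164329} = \left(-66340\right) \left(- \frac{1}{132492}\right) + \left(-52\right) 159 \cdot \frac{1}{164329} = \frac{16585}{33123} - \frac{8268}{164329} = \frac{2451535501}{5443069467}$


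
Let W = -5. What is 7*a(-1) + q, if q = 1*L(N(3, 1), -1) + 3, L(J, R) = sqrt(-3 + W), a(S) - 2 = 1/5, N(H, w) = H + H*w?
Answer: 92/5 + 2*I*sqrt(2) ≈ 18.4 + 2.8284*I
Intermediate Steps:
a(S) = 11/5 (a(S) = 2 + 1/5 = 11/5)
L(J, R) = 2*I*sqrt(2) (L(J, R) = sqrt(-3 - 5) = sqrt(-8) = 2*I*sqrt(2))
q = 3 + 2*I*sqrt(2) (q = 1*(2*I*sqrt(2)) + 3 = 2*I*sqrt(2) + 3 = 3 + 2*I*sqrt(2) ≈ 3.0 + 2.8284*I)
7*a(-1) + q = 7*(11/5) + (3 + 2*I*sqrt(2)) = 77/5 + (3 + 2*I*sqrt(2)) = 92/5 + 2*I*sqrt(2)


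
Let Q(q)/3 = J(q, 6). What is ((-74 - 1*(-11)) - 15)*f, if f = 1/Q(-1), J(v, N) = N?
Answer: -13/3 ≈ -4.3333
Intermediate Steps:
Q(q) = 18 (Q(q) = 3*6 = 18)
f = 1/18 ≈ 0.055556
((-74 - 1*(-11)) - 15)*f = ((-74 - 1*(-11)) - 15)*(1/18) = ((-74 + 11) - 15)*(1/18) = (-63 - 15)*(1/18) = -78*1/18 = -13/3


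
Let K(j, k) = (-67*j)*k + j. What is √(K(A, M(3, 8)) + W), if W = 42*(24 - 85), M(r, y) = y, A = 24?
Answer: I*√15402 ≈ 124.1*I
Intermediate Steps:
K(j, k) = j - 67*j*k (K(j, k) = -67*j*k + j = j - 67*j*k)
W = -2562 (W = 42*(-61) = -2562)
√(K(A, M(3, 8)) + W) = √(24*(1 - 67*8) - 2562) = √(24*(1 - 536) - 2562) = √(24*(-535) - 2562) = √(-12840 - 2562) = √(-15402) = I*√15402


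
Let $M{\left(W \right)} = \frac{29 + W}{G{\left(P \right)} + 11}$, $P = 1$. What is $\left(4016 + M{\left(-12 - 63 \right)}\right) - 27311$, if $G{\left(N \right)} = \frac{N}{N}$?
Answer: $- \frac{139793}{6} \approx -23299.0$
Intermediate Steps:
$G{\left(N \right)} = 1$
$M{\left(W \right)} = \frac{29}{12} + \frac{W}{12}$ ($M{\left(W \right)} = \frac{29 + W}{1 + 11} = \frac{29 + W}{12} = \left(29 + W\right) \frac{1}{12} = \frac{29}{12} + \frac{W}{12}$)
$\left(4016 + M{\left(-12 - 63 \right)}\right) - 27311 = \left(4016 + \left(\frac{29}{12} + \frac{-12 - 63}{12}\right)\right) - 27311 = \left(4016 + \left(\frac{29}{12} + \frac{1}{12} \left(-75\right)\right)\right) - 27311 = \left(4016 + \left(\frac{29}{12} - \frac{25}{4}\right)\right) - 27311 = \left(4016 - \frac{23}{6}\right) - 27311 = \frac{24073}{6} - 27311 = - \frac{139793}{6}$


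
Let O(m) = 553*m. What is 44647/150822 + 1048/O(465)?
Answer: 554229251/1846815390 ≈ 0.30010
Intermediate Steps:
44647/150822 + 1048/O(465) = 44647/150822 + 1048/((553*465)) = 44647*(1/150822) + 1048/257145 = 44647/150822 + 1048*(1/257145) = 44647/150822 + 1048/257145 = 554229251/1846815390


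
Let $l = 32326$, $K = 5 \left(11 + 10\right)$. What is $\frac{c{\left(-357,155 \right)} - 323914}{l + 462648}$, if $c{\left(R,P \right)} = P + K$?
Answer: $- \frac{161827}{247487} \approx -0.65388$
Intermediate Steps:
$K = 105$ ($K = 5 \cdot 21 = 105$)
$c{\left(R,P \right)} = 105 + P$ ($c{\left(R,P \right)} = P + 105 = 105 + P$)
$\frac{c{\left(-357,155 \right)} - 323914}{l + 462648} = \frac{\left(105 + 155\right) - 323914}{32326 + 462648} = \frac{260 - 323914}{494974} = \left(-323654\right) \frac{1}{494974} = - \frac{161827}{247487}$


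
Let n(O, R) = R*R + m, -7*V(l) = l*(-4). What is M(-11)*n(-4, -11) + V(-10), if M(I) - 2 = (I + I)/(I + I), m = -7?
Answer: 2354/7 ≈ 336.29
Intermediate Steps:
V(l) = 4*l/7 (V(l) = -l*(-4)/7 = -(-4)*l/7 = 4*l/7)
n(O, R) = -7 + R² (n(O, R) = R*R - 7 = R² - 7 = -7 + R²)
M(I) = 3 (M(I) = 2 + (I + I)/(I + I) = 2 + (2*I)/((2*I)) = 2 + (2*I)*(1/(2*I)) = 2 + 1 = 3)
M(-11)*n(-4, -11) + V(-10) = 3*(-7 + (-11)²) + (4/7)*(-10) = 3*(-7 + 121) - 40/7 = 3*114 - 40/7 = 342 - 40/7 = 2354/7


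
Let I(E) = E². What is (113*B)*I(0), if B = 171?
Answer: 0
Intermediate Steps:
(113*B)*I(0) = (113*171)*0² = 19323*0 = 0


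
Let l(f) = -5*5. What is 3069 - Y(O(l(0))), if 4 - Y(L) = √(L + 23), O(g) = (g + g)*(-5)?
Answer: 3065 + √273 ≈ 3081.5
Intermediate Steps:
l(f) = -25
O(g) = -10*g (O(g) = (2*g)*(-5) = -10*g)
Y(L) = 4 - √(23 + L) (Y(L) = 4 - √(L + 23) = 4 - √(23 + L))
3069 - Y(O(l(0))) = 3069 - (4 - √(23 - 10*(-25))) = 3069 - (4 - √(23 + 250)) = 3069 - (4 - √273) = 3069 + (-4 + √273) = 3065 + √273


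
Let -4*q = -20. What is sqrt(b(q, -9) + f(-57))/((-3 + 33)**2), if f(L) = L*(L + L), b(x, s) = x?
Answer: sqrt(6503)/900 ≈ 0.089601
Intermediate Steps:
q = 5 (q = -1/4*(-20) = 5)
f(L) = 2*L**2 (f(L) = L*(2*L) = 2*L**2)
sqrt(b(q, -9) + f(-57))/((-3 + 33)**2) = sqrt(5 + 2*(-57)**2)/((-3 + 33)**2) = sqrt(5 + 2*3249)/(30**2) = sqrt(5 + 6498)/900 = sqrt(6503)*(1/900) = sqrt(6503)/900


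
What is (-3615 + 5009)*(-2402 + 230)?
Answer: -3027768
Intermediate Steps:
(-3615 + 5009)*(-2402 + 230) = 1394*(-2172) = -3027768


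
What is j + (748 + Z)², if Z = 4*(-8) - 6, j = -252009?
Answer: 252091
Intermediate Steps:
Z = -38 (Z = -32 - 6 = -38)
j + (748 + Z)² = -252009 + (748 - 38)² = -252009 + 710² = -252009 + 504100 = 252091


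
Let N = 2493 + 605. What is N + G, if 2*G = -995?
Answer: 5201/2 ≈ 2600.5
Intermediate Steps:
G = -995/2 (G = (1/2)*(-995) = -995/2 ≈ -497.50)
N = 3098
N + G = 3098 - 995/2 = 5201/2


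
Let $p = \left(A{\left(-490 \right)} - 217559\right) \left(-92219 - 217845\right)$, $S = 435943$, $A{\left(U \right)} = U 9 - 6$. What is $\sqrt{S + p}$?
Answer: $\sqrt{68826892343} \approx 2.6235 \cdot 10^{5}$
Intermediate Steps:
$A{\left(U \right)} = -6 + 9 U$ ($A{\left(U \right)} = 9 U - 6 = -6 + 9 U$)
$p = 68826456400$ ($p = \left(\left(-6 + 9 \left(-490\right)\right) - 217559\right) \left(-92219 - 217845\right) = \left(\left(-6 - 4410\right) - 217559\right) \left(-310064\right) = \left(-4416 - 217559\right) \left(-310064\right) = \left(-221975\right) \left(-310064\right) = 68826456400$)
$\sqrt{S + p} = \sqrt{435943 + 68826456400} = \sqrt{68826892343}$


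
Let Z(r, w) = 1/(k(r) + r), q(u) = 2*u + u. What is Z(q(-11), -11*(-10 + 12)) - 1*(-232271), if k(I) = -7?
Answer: 9290839/40 ≈ 2.3227e+5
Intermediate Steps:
q(u) = 3*u
Z(r, w) = 1/(-7 + r)
Z(q(-11), -11*(-10 + 12)) - 1*(-232271) = 1/(-7 + 3*(-11)) - 1*(-232271) = 1/(-7 - 33) + 232271 = 1/(-40) + 232271 = -1/40 + 232271 = 9290839/40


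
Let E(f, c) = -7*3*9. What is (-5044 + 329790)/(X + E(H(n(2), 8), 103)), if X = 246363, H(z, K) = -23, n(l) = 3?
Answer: 162373/123087 ≈ 1.3192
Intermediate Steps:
E(f, c) = -189 (E(f, c) = -21*9 = -189)
(-5044 + 329790)/(X + E(H(n(2), 8), 103)) = (-5044 + 329790)/(246363 - 189) = 324746/246174 = 324746*(1/246174) = 162373/123087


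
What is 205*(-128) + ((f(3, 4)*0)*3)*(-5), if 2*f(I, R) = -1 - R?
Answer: -26240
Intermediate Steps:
f(I, R) = -1/2 - R/2 (f(I, R) = (-1 - R)/2 = -1/2 - R/2)
205*(-128) + ((f(3, 4)*0)*3)*(-5) = 205*(-128) + (((-1/2 - 1/2*4)*0)*3)*(-5) = -26240 + (((-1/2 - 2)*0)*3)*(-5) = -26240 + (-5/2*0*3)*(-5) = -26240 + (0*3)*(-5) = -26240 + 0*(-5) = -26240 + 0 = -26240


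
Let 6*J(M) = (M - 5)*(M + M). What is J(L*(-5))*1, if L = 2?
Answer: 50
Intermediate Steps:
J(M) = M*(-5 + M)/3 (J(M) = ((M - 5)*(M + M))/6 = ((-5 + M)*(2*M))/6 = (2*M*(-5 + M))/6 = M*(-5 + M)/3)
J(L*(-5))*1 = ((2*(-5))*(-5 + 2*(-5))/3)*1 = ((⅓)*(-10)*(-5 - 10))*1 = ((⅓)*(-10)*(-15))*1 = 50*1 = 50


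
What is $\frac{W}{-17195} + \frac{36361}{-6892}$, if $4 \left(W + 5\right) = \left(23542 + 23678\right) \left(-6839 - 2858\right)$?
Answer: $\frac{157664661777}{23701588} \approx 6652.1$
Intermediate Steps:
$W = -114473090$ ($W = -5 + \frac{\left(23542 + 23678\right) \left(-6839 - 2858\right)}{4} = -5 + \frac{47220 \left(-9697\right)}{4} = -5 + \frac{1}{4} \left(-457892340\right) = -5 - 114473085 = -114473090$)
$\frac{W}{-17195} + \frac{36361}{-6892} = - \frac{114473090}{-17195} + \frac{36361}{-6892} = \left(-114473090\right) \left(- \frac{1}{17195}\right) + 36361 \left(- \frac{1}{6892}\right) = \frac{22894618}{3439} - \frac{36361}{6892} = \frac{157664661777}{23701588}$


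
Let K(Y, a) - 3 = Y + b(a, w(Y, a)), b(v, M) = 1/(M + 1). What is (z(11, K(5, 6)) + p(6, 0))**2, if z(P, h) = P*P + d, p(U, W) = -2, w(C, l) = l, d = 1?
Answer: 14400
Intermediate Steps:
b(v, M) = 1/(1 + M)
K(Y, a) = 3 + Y + 1/(1 + a) (K(Y, a) = 3 + (Y + 1/(1 + a)) = 3 + Y + 1/(1 + a))
z(P, h) = 1 + P**2 (z(P, h) = P*P + 1 = P**2 + 1 = 1 + P**2)
(z(11, K(5, 6)) + p(6, 0))**2 = ((1 + 11**2) - 2)**2 = ((1 + 121) - 2)**2 = (122 - 2)**2 = 120**2 = 14400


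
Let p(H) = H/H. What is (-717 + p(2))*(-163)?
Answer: 116708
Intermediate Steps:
p(H) = 1
(-717 + p(2))*(-163) = (-717 + 1)*(-163) = -716*(-163) = 116708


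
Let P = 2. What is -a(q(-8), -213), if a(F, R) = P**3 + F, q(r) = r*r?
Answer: -72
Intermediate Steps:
q(r) = r**2
a(F, R) = 8 + F (a(F, R) = 2**3 + F = 8 + F)
-a(q(-8), -213) = -(8 + (-8)**2) = -(8 + 64) = -1*72 = -72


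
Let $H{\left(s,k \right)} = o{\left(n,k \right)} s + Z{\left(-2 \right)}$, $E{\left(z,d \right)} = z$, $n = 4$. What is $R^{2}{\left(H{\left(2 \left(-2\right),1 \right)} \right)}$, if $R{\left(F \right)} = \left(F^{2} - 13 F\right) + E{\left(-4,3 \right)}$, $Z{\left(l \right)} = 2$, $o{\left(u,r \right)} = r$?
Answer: $676$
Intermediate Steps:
$H{\left(s,k \right)} = 2 + k s$ ($H{\left(s,k \right)} = k s + 2 = 2 + k s$)
$R{\left(F \right)} = -4 + F^{2} - 13 F$ ($R{\left(F \right)} = \left(F^{2} - 13 F\right) - 4 = -4 + F^{2} - 13 F$)
$R^{2}{\left(H{\left(2 \left(-2\right),1 \right)} \right)} = \left(-4 + \left(2 + 1 \cdot 2 \left(-2\right)\right)^{2} - 13 \left(2 + 1 \cdot 2 \left(-2\right)\right)\right)^{2} = \left(-4 + \left(2 + 1 \left(-4\right)\right)^{2} - 13 \left(2 + 1 \left(-4\right)\right)\right)^{2} = \left(-4 + \left(2 - 4\right)^{2} - 13 \left(2 - 4\right)\right)^{2} = \left(-4 + \left(-2\right)^{2} - -26\right)^{2} = \left(-4 + 4 + 26\right)^{2} = 26^{2} = 676$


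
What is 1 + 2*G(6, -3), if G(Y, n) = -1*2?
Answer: -3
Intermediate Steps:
G(Y, n) = -2
1 + 2*G(6, -3) = 1 + 2*(-2) = 1 - 4 = -3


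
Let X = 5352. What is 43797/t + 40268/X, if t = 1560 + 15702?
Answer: 6454915/641571 ≈ 10.061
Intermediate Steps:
t = 17262
43797/t + 40268/X = 43797/17262 + 40268/5352 = 43797*(1/17262) + 40268*(1/5352) = 14599/5754 + 10067/1338 = 6454915/641571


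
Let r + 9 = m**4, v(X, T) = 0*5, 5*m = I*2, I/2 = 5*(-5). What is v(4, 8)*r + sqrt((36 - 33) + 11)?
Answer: sqrt(14) ≈ 3.7417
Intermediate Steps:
I = -50 (I = 2*(5*(-5)) = 2*(-25) = -50)
m = -20 (m = (-50*2)/5 = (1/5)*(-100) = -20)
v(X, T) = 0
r = 159991 (r = -9 + (-20)**4 = -9 + 160000 = 159991)
v(4, 8)*r + sqrt((36 - 33) + 11) = 0*159991 + sqrt((36 - 33) + 11) = 0 + sqrt(3 + 11) = 0 + sqrt(14) = sqrt(14)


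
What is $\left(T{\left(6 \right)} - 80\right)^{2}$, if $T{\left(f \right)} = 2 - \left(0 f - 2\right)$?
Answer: $5776$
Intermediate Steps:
$T{\left(f \right)} = 4$ ($T{\left(f \right)} = 2 - \left(0 - 2\right) = 2 - -2 = 2 + 2 = 4$)
$\left(T{\left(6 \right)} - 80\right)^{2} = \left(4 - 80\right)^{2} = \left(-76\right)^{2} = 5776$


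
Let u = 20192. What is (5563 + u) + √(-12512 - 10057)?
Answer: 25755 + I*√22569 ≈ 25755.0 + 150.23*I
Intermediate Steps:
(5563 + u) + √(-12512 - 10057) = (5563 + 20192) + √(-12512 - 10057) = 25755 + √(-22569) = 25755 + I*√22569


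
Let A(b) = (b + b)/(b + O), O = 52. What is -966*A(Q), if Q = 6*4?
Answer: -11592/19 ≈ -610.11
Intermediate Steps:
Q = 24
A(b) = 2*b/(52 + b) (A(b) = (b + b)/(b + 52) = (2*b)/(52 + b) = 2*b/(52 + b))
-966*A(Q) = -1932*24/(52 + 24) = -1932*24/76 = -966*12/19 = -11592/19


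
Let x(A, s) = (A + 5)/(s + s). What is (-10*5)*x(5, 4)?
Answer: -125/2 ≈ -62.500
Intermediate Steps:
x(A, s) = (5 + A)/(2*s) (x(A, s) = (5 + A)/((2*s)) = (5 + A)*(1/(2*s)) = (5 + A)/(2*s))
(-10*5)*x(5, 4) = (-10*5)*((1/2)*(5 + 5)/4) = -25*10/4 = -50*5/4 = -125/2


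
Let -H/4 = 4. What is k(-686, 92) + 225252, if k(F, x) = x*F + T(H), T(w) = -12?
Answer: 162128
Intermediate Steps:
H = -16 (H = -4*4 = -16)
k(F, x) = -12 + F*x (k(F, x) = x*F - 12 = F*x - 12 = -12 + F*x)
k(-686, 92) + 225252 = (-12 - 686*92) + 225252 = (-12 - 63112) + 225252 = -63124 + 225252 = 162128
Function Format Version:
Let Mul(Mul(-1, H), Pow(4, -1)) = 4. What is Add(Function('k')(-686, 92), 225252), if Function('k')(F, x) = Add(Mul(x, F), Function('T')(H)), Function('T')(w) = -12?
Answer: 162128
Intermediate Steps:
H = -16 (H = Mul(-4, 4) = -16)
Function('k')(F, x) = Add(-12, Mul(F, x)) (Function('k')(F, x) = Add(Mul(x, F), -12) = Add(Mul(F, x), -12) = Add(-12, Mul(F, x)))
Add(Function('k')(-686, 92), 225252) = Add(Add(-12, Mul(-686, 92)), 225252) = Add(Add(-12, -63112), 225252) = Add(-63124, 225252) = 162128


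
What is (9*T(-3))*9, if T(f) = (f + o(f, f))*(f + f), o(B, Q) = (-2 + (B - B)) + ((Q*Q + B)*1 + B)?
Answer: 972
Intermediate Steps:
o(B, Q) = -2 + Q² + 2*B (o(B, Q) = (-2 + 0) + ((Q² + B)*1 + B) = -2 + ((B + Q²)*1 + B) = -2 + ((B + Q²) + B) = -2 + (Q² + 2*B) = -2 + Q² + 2*B)
T(f) = 2*f*(-2 + f² + 3*f) (T(f) = (f + (-2 + f² + 2*f))*(f + f) = (-2 + f² + 3*f)*(2*f) = 2*f*(-2 + f² + 3*f))
(9*T(-3))*9 = (9*(2*(-3)*(-2 + (-3)² + 3*(-3))))*9 = (9*(2*(-3)*(-2 + 9 - 9)))*9 = (9*(2*(-3)*(-2)))*9 = (9*12)*9 = 108*9 = 972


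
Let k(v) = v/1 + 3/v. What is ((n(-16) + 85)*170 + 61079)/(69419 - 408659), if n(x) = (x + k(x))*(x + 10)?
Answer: -433441/1356960 ≈ -0.31942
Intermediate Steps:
k(v) = v + 3/v (k(v) = v*1 + 3/v = v + 3/v)
n(x) = (10 + x)*(2*x + 3/x) (n(x) = (x + (x + 3/x))*(x + 10) = (2*x + 3/x)*(10 + x) = (10 + x)*(2*x + 3/x))
((n(-16) + 85)*170 + 61079)/(69419 - 408659) = (((3 + 2*(-16)² + 20*(-16) + 30/(-16)) + 85)*170 + 61079)/(69419 - 408659) = (((3 + 2*256 - 320 + 30*(-1/16)) + 85)*170 + 61079)/(-339240) = (((3 + 512 - 320 - 15/8) + 85)*170 + 61079)*(-1/339240) = ((1545/8 + 85)*170 + 61079)*(-1/339240) = ((2225/8)*170 + 61079)*(-1/339240) = (189125/4 + 61079)*(-1/339240) = (433441/4)*(-1/339240) = -433441/1356960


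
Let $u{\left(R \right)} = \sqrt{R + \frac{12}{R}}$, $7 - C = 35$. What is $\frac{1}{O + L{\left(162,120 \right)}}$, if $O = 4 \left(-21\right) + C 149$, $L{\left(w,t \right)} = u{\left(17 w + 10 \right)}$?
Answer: $- \frac{2940896}{12514543449} - \frac{\sqrt{1319759557}}{12514543449} \approx -0.0002379$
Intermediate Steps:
$C = -28$ ($C = 7 - 35 = -28$)
$L{\left(w,t \right)} = \sqrt{10 + \frac{12}{10 + 17 w} + 17 w}$ ($L{\left(w,t \right)} = \sqrt{\left(17 w + 10\right) + \frac{12}{17 w + 10}} = \sqrt{\left(10 + 17 w\right) + \frac{12}{10 + 17 w}} = \sqrt{10 + \frac{12}{10 + 17 w} + 17 w}$)
$O = -4256$ ($O = 4 \left(-21\right) - 4172 = -84 - 4172 = -4256$)
$\frac{1}{O + L{\left(162,120 \right)}} = \frac{1}{-4256 + \sqrt{10 + \frac{12}{10 + 17 \cdot 162} + 17 \cdot 162}} = \frac{1}{-4256 + \sqrt{10 + \frac{12}{10 + 2754} + 2754}} = \frac{1}{-4256 + \sqrt{10 + \frac{12}{2764} + 2754}} = \frac{1}{-4256 + \sqrt{10 + 12 \cdot \frac{1}{2764} + 2754}} = \frac{1}{-4256 + \sqrt{10 + \frac{3}{691} + 2754}} = \frac{1}{-4256 + \sqrt{\frac{1909927}{691}}} = \frac{1}{-4256 + \frac{\sqrt{1319759557}}{691}}$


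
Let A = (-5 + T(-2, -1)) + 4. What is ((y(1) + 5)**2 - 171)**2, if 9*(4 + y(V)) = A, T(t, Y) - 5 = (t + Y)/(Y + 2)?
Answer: 189090001/6561 ≈ 28820.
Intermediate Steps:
T(t, Y) = 5 + (Y + t)/(2 + Y) (T(t, Y) = 5 + (t + Y)/(Y + 2) = 5 + (Y + t)/(2 + Y))
A = 1 (A = (-5 + (10 - 2 + 6*(-1))/(2 - 1)) + 4 = (-5 + (10 - 2 - 6)/1) + 4 = (-5 + 1*2) + 4 = (-5 + 2) + 4 = -3 + 4 = 1)
y(V) = -35/9 (y(V) = -4 + (1/9)*1 = -4 + 1/9 = -35/9)
((y(1) + 5)**2 - 171)**2 = ((-35/9 + 5)**2 - 171)**2 = ((10/9)**2 - 171)**2 = (100/81 - 171)**2 = (-13751/81)**2 = 189090001/6561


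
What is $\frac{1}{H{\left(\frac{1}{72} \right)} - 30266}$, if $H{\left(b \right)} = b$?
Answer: $- \frac{72}{2179151} \approx -3.304 \cdot 10^{-5}$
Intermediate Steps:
$\frac{1}{H{\left(\frac{1}{72} \right)} - 30266} = \frac{1}{\frac{1}{72} - 30266} = \frac{1}{- \frac{2179151}{72}} = - \frac{72}{2179151}$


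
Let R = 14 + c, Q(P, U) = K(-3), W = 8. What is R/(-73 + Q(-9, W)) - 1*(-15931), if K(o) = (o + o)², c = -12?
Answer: 589445/37 ≈ 15931.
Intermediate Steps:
K(o) = 4*o² (K(o) = (2*o)² = 4*o²)
Q(P, U) = 36 (Q(P, U) = 4*(-3)² = 4*9 = 36)
R = 2 (R = 14 - 12 = 2)
R/(-73 + Q(-9, W)) - 1*(-15931) = 2/(-73 + 36) - 1*(-15931) = 2/(-37) + 15931 = -1/37*2 + 15931 = -2/37 + 15931 = 589445/37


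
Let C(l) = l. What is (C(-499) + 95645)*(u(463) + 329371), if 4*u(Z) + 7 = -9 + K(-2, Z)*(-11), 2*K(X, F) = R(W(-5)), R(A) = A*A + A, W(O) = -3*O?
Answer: 31306554402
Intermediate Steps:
R(A) = A + A**2 (R(A) = A**2 + A = A + A**2)
K(X, F) = 120 (K(X, F) = ((-3*(-5))*(1 - 3*(-5)))/2 = (15*(1 + 15))/2 = (15*16)/2 = (1/2)*240 = 120)
u(Z) = -334 (u(Z) = -7/4 + (-9 + 120*(-11))/4 = -7/4 + (-9 - 1320)/4 = -7/4 + (1/4)*(-1329) = -7/4 - 1329/4 = -334)
(C(-499) + 95645)*(u(463) + 329371) = (-499 + 95645)*(-334 + 329371) = 95146*329037 = 31306554402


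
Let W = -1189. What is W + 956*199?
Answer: 189055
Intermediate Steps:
W + 956*199 = -1189 + 956*199 = -1189 + 190244 = 189055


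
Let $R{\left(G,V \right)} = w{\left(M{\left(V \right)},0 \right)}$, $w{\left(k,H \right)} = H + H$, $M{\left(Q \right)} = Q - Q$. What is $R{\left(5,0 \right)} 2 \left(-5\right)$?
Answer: $0$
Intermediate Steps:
$M{\left(Q \right)} = 0$
$w{\left(k,H \right)} = 2 H$
$R{\left(G,V \right)} = 0$ ($R{\left(G,V \right)} = 2 \cdot 0 = 0$)
$R{\left(5,0 \right)} 2 \left(-5\right) = 0 \cdot 2 \left(-5\right) = 0 \left(-5\right) = 0$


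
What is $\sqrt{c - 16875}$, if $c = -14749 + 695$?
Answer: $i \sqrt{30929} \approx 175.87 i$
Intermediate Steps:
$c = -14054$
$\sqrt{c - 16875} = \sqrt{-14054 - 16875} = \sqrt{-30929} = i \sqrt{30929}$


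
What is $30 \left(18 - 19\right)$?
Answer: $-30$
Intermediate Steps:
$30 \left(18 - 19\right) = 30 \left(-1\right) = -30$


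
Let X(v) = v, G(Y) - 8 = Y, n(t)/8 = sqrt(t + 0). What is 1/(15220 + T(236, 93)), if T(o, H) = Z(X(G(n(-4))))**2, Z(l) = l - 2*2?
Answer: 3745/56104196 - 8*I/14026049 ≈ 6.6751e-5 - 5.7037e-7*I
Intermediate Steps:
n(t) = 8*sqrt(t) (n(t) = 8*sqrt(t + 0) = 8*sqrt(t))
G(Y) = 8 + Y
Z(l) = -4 + l (Z(l) = l - 4 = -4 + l)
T(o, H) = (4 + 16*I)**2 (T(o, H) = (-4 + (8 + 8*sqrt(-4)))**2 = (-4 + (8 + 8*(2*I)))**2 = (-4 + (8 + 16*I))**2 = (4 + 16*I)**2)
1/(15220 + T(236, 93)) = 1/(15220 + (-240 + 128*I)) = 1/(14980 + 128*I) = (14980 - 128*I)/224416784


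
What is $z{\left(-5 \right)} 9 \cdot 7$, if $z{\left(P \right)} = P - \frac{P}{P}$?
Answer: $-378$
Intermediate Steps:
$z{\left(P \right)} = -1 + P$ ($z{\left(P \right)} = P - 1 = -1 + P$)
$z{\left(-5 \right)} 9 \cdot 7 = \left(-1 - 5\right) 9 \cdot 7 = \left(-6\right) 9 \cdot 7 = \left(-54\right) 7 = -378$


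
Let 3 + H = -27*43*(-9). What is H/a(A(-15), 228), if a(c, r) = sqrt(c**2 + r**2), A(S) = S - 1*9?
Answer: 1741*sqrt(365)/730 ≈ 45.564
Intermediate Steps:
A(S) = -9 + S (A(S) = S - 9 = -9 + S)
H = 10446 (H = -3 - 27*43*(-9) = -3 - 1161*(-9) = -3 + 10449 = 10446)
H/a(A(-15), 228) = 10446/(sqrt((-9 - 15)**2 + 228**2)) = 10446/(sqrt((-24)**2 + 51984)) = 10446/(sqrt(576 + 51984)) = 10446/(sqrt(52560)) = 10446/((12*sqrt(365))) = 10446*(sqrt(365)/4380) = 1741*sqrt(365)/730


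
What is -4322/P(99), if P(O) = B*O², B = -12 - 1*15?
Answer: 4322/264627 ≈ 0.016332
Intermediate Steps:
B = -27 (B = -12 - 15 = -27)
P(O) = -27*O²
-4322/P(99) = -4322/((-27*99²)) = -4322/((-27*9801)) = -4322/(-264627) = -4322*(-1/264627) = 4322/264627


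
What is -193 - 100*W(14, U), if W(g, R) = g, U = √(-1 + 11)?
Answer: -1593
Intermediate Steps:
U = √10 ≈ 3.1623
-193 - 100*W(14, U) = -193 - 100*14 = -193 - 1400 = -1593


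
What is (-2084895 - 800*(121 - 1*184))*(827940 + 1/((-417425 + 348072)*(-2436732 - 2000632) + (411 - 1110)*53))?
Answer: -103675405578696153823599/61548893689 ≈ -1.6844e+12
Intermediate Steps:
(-2084895 - 800*(121 - 1*184))*(827940 + 1/((-417425 + 348072)*(-2436732 - 2000632) + (411 - 1110)*53)) = (-2084895 - 800*(121 - 184))*(827940 + 1/(-69353*(-4437364) - 699*53)) = (-2084895 - 800*(-63))*(827940 + 1/(307744505492 - 37047)) = (-2084895 + 50400)*(827940 + 1/307744468445) = -2034495*(827940 + 1/307744468445) = -2034495*254793955204353301/307744468445 = -103675405578696153823599/61548893689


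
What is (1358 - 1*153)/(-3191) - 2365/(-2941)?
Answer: 4002810/9384731 ≈ 0.42652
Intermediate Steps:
(1358 - 1*153)/(-3191) - 2365/(-2941) = (1358 - 153)*(-1/3191) - 2365*(-1/2941) = 1205*(-1/3191) + 2365/2941 = -1205/3191 + 2365/2941 = 4002810/9384731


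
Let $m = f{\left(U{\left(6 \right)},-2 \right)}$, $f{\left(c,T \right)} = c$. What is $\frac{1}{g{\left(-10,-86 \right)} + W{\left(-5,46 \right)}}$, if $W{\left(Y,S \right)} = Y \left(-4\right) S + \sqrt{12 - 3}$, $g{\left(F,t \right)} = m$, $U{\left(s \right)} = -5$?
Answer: $\frac{1}{918} \approx 0.0010893$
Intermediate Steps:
$m = -5$
$g{\left(F,t \right)} = -5$
$W{\left(Y,S \right)} = 3 - 4 S Y$ ($W{\left(Y,S \right)} = - 4 Y S + \sqrt{9} = - 4 S Y + 3 = 3 - 4 S Y$)
$\frac{1}{g{\left(-10,-86 \right)} + W{\left(-5,46 \right)}} = \frac{1}{-5 - \left(-3 + 184 \left(-5\right)\right)} = \frac{1}{-5 + \left(3 + 920\right)} = \frac{1}{-5 + 923} = \frac{1}{918}$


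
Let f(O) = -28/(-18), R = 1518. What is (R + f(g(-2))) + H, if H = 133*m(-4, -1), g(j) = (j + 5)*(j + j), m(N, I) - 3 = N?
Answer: 12479/9 ≈ 1386.6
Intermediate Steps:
m(N, I) = 3 + N
g(j) = 2*j*(5 + j) (g(j) = (5 + j)*(2*j) = 2*j*(5 + j))
f(O) = 14/9 (f(O) = -28*(-1/18) = 14/9)
H = -133 (H = 133*(3 - 4) = 133*(-1) = -133)
(R + f(g(-2))) + H = (1518 + 14/9) - 133 = 13676/9 - 133 = 12479/9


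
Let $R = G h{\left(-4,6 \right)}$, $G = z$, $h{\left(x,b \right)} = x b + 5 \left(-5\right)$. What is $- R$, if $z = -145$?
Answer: $-7105$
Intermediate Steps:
$h{\left(x,b \right)} = -25 + b x$ ($h{\left(x,b \right)} = b x - 25 = -25 + b x$)
$G = -145$
$R = 7105$ ($R = - 145 \left(-25 + 6 \left(-4\right)\right) = - 145 \left(-25 - 24\right) = \left(-145\right) \left(-49\right) = 7105$)
$- R = \left(-1\right) 7105 = -7105$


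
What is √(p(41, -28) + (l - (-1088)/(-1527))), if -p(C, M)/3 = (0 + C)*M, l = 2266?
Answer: √13312511214/1527 ≈ 75.560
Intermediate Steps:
p(C, M) = -3*C*M (p(C, M) = -3*(0 + C)*M = -3*C*M)
√(p(41, -28) + (l - (-1088)/(-1527))) = √(-3*41*(-28) + (2266 - (-1088)/(-1527))) = √(3444 + (2266 - (-1088)*(-1)/1527)) = √(3444 + (2266 - 1*1088/1527)) = √(3444 + (2266 - 1088/1527)) = √(3444 + 3459094/1527) = √(8718082/1527) = √13312511214/1527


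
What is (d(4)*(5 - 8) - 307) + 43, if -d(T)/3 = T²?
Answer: -120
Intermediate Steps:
d(T) = -3*T²
(d(4)*(5 - 8) - 307) + 43 = ((-3*4²)*(5 - 8) - 307) + 43 = (-3*16*(-3) - 307) + 43 = (-48*(-3) - 307) + 43 = (144 - 307) + 43 = -163 + 43 = -120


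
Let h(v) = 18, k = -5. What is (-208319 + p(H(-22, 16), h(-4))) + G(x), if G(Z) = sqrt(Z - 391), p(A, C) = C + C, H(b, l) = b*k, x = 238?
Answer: -208283 + 3*I*sqrt(17) ≈ -2.0828e+5 + 12.369*I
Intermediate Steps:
H(b, l) = -5*b (H(b, l) = b*(-5) = -5*b)
p(A, C) = 2*C
G(Z) = sqrt(-391 + Z)
(-208319 + p(H(-22, 16), h(-4))) + G(x) = (-208319 + 2*18) + sqrt(-391 + 238) = (-208319 + 36) + sqrt(-153) = -208283 + 3*I*sqrt(17)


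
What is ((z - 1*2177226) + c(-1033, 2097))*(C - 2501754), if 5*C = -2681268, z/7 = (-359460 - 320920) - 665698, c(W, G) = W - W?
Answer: 176200977471336/5 ≈ 3.5240e+13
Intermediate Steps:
c(W, G) = 0
z = -9422546 (z = 7*((-359460 - 320920) - 665698) = 7*(-680380 - 665698) = 7*(-1346078) = -9422546)
C = -2681268/5 (C = (1/5)*(-2681268) = -2681268/5 ≈ -5.3625e+5)
((z - 1*2177226) + c(-1033, 2097))*(C - 2501754) = ((-9422546 - 1*2177226) + 0)*(-2681268/5 - 2501754) = ((-9422546 - 2177226) + 0)*(-15190038/5) = (-11599772 + 0)*(-15190038/5) = -11599772*(-15190038/5) = 176200977471336/5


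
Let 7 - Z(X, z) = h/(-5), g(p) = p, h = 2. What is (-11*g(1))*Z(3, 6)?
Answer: -407/5 ≈ -81.400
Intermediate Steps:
Z(X, z) = 37/5 (Z(X, z) = 7 - 2/(-5) = 7 - 2*(-1)/5 = 7 - 1*(-⅖) = 7 + ⅖ = 37/5)
(-11*g(1))*Z(3, 6) = -11*1*(37/5) = -11*37/5 = -407/5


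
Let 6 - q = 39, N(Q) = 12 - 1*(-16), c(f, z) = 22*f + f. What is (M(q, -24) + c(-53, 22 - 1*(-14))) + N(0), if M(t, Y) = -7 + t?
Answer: -1231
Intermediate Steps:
c(f, z) = 23*f
N(Q) = 28 (N(Q) = 12 + 16 = 28)
q = -33 (q = 6 - 1*39 = 6 - 39 = -33)
(M(q, -24) + c(-53, 22 - 1*(-14))) + N(0) = ((-7 - 33) + 23*(-53)) + 28 = (-40 - 1219) + 28 = -1259 + 28 = -1231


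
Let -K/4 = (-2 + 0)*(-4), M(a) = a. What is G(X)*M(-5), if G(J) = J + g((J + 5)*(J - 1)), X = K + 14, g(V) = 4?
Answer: 70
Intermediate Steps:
K = -32 (K = -4*(-2 + 0)*(-4) = -(-8)*(-4) = -4*8 = -32)
X = -18 (X = -32 + 14 = -18)
G(J) = 4 + J (G(J) = J + 4 = 4 + J)
G(X)*M(-5) = (4 - 18)*(-5) = -14*(-5) = 70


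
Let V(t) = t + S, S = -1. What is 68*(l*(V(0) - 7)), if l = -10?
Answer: 5440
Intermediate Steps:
V(t) = -1 + t (V(t) = t - 1 = -1 + t)
68*(l*(V(0) - 7)) = 68*(-10*((-1 + 0) - 7)) = 68*(-10*(-1 - 7)) = 68*(-10*(-8)) = 68*80 = 5440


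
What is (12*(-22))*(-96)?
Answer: 25344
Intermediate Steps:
(12*(-22))*(-96) = -264*(-96) = 25344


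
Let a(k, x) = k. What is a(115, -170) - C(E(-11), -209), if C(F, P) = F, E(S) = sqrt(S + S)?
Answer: 115 - I*sqrt(22) ≈ 115.0 - 4.6904*I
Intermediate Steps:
E(S) = sqrt(2)*sqrt(S) (E(S) = sqrt(2*S) = sqrt(2)*sqrt(S))
a(115, -170) - C(E(-11), -209) = 115 - sqrt(2)*sqrt(-11) = 115 - sqrt(2)*I*sqrt(11) = 115 - I*sqrt(22)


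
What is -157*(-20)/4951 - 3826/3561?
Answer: -7760986/17630511 ≈ -0.44020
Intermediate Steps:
-157*(-20)/4951 - 3826/3561 = 3140*(1/4951) - 3826*1/3561 = 3140/4951 - 3826/3561 = -7760986/17630511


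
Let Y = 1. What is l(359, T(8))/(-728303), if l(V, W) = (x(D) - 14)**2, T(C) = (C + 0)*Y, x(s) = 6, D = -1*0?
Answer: -64/728303 ≈ -8.7876e-5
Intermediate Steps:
D = 0
T(C) = C (T(C) = (C + 0)*1 = C*1 = C)
l(V, W) = 64 (l(V, W) = (6 - 14)**2 = (-8)**2 = 64)
l(359, T(8))/(-728303) = 64/(-728303) = 64*(-1/728303) = -64/728303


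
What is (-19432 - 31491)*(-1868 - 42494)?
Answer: 2259046126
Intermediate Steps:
(-19432 - 31491)*(-1868 - 42494) = -50923*(-44362) = 2259046126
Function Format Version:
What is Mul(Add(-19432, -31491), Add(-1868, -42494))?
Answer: 2259046126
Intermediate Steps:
Mul(Add(-19432, -31491), Add(-1868, -42494)) = Mul(-50923, -44362) = 2259046126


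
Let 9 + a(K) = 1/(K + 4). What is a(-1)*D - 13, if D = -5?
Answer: 91/3 ≈ 30.333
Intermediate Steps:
a(K) = -9 + 1/(4 + K) (a(K) = -9 + 1/(K + 4) = -9 + 1/(4 + K))
a(-1)*D - 13 = ((-35 - 9*(-1))/(4 - 1))*(-5) - 13 = ((-35 + 9)/3)*(-5) - 13 = ((⅓)*(-26))*(-5) - 13 = -26/3*(-5) - 13 = 130/3 - 13 = 91/3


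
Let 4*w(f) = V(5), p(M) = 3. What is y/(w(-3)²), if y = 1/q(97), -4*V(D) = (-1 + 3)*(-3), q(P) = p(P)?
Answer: 64/27 ≈ 2.3704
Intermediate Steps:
q(P) = 3
V(D) = 3/2 (V(D) = -(-1 + 3)*(-3)/4 = -(-3)/2 = -¼*(-6) = 3/2)
w(f) = 3/8 (w(f) = (¼)*(3/2) = 3/8)
y = ⅓ (y = 1/3 = ⅓ ≈ 0.33333)
y/(w(-3)²) = 1/(3*((3/8)²)) = 1/(3*(9/64)) = (⅓)*(64/9) = 64/27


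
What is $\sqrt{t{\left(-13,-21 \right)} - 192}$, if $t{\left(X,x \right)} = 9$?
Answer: $i \sqrt{183} \approx 13.528 i$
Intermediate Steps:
$\sqrt{t{\left(-13,-21 \right)} - 192} = \sqrt{9 - 192} = \sqrt{-183} = i \sqrt{183}$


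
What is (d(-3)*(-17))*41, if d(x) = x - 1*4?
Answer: 4879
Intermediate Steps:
d(x) = -4 + x (d(x) = x - 4 = -4 + x)
(d(-3)*(-17))*41 = ((-4 - 3)*(-17))*41 = -7*(-17)*41 = 119*41 = 4879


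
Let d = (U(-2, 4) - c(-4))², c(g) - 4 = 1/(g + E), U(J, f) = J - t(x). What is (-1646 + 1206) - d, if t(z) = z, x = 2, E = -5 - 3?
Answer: -72385/144 ≈ -502.67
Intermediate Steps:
E = -8
U(J, f) = -2 + J (U(J, f) = J - 1*2 = J - 2 = -2 + J)
c(g) = 4 + 1/(-8 + g) (c(g) = 4 + 1/(g - 8) = 4 + 1/(-8 + g))
d = 9025/144 (d = ((-2 - 2) - (-31 + 4*(-4))/(-8 - 4))² = (-4 - (-31 - 16)/(-12))² = (-4 - (-1)*(-47)/12)² = (-4 - 1*47/12)² = (-4 - 47/12)² = (-95/12)² = 9025/144 ≈ 62.674)
(-1646 + 1206) - d = (-1646 + 1206) - 1*9025/144 = -440 - 9025/144 = -72385/144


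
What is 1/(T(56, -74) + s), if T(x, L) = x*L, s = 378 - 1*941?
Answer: -1/4707 ≈ -0.00021245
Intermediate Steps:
s = -563 (s = 378 - 941 = -563)
T(x, L) = L*x
1/(T(56, -74) + s) = 1/(-74*56 - 563) = 1/(-4144 - 563) = 1/(-4707) = -1/4707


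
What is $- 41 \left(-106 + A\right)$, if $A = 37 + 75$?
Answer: $-246$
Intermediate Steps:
$A = 112$
$- 41 \left(-106 + A\right) = - 41 \left(-106 + 112\right) = \left(-41\right) 6 = -246$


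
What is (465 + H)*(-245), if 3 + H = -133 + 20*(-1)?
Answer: -75705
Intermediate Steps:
H = -156 (H = -3 + (-133 + 20*(-1)) = -3 + (-133 - 20) = -3 - 153 = -156)
(465 + H)*(-245) = (465 - 156)*(-245) = 309*(-245) = -75705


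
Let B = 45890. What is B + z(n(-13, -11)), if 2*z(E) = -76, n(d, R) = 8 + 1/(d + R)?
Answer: 45852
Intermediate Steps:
n(d, R) = 8 + 1/(R + d)
z(E) = -38 (z(E) = (½)*(-76) = -38)
B + z(n(-13, -11)) = 45890 - 38 = 45852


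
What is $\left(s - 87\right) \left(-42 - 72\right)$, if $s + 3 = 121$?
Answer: $-3534$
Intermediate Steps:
$s = 118$ ($s = -3 + 121 = 118$)
$\left(s - 87\right) \left(-42 - 72\right) = \left(118 - 87\right) \left(-42 - 72\right) = 31 \left(-42 - 72\right) = 31 \left(-114\right) = -3534$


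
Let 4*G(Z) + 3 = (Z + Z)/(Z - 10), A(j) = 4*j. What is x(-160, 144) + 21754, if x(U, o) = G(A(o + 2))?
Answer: 24973315/1148 ≈ 21754.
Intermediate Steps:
G(Z) = -¾ + Z/(2*(-10 + Z)) (G(Z) = -¾ + ((Z + Z)/(Z - 10))/4 = -¾ + ((2*Z)/(-10 + Z))/4 = -¾ + (2*Z/(-10 + Z))/4 = -¾ + Z/(2*(-10 + Z)))
x(U, o) = (22 - 4*o)/(4*(-2 + 4*o)) (x(U, o) = (30 - 4*(o + 2))/(4*(-10 + 4*(o + 2))) = (30 - 4*(2 + o))/(4*(-10 + 4*(2 + o))) = (30 - (8 + 4*o))/(4*(-10 + (8 + 4*o))) = (30 + (-8 - 4*o))/(4*(-2 + 4*o)) = (22 - 4*o)/(4*(-2 + 4*o)))
x(-160, 144) + 21754 = (11 - 2*144)/(4*(-1 + 2*144)) + 21754 = (11 - 288)/(4*(-1 + 288)) + 21754 = (¼)*(-277)/287 + 21754 = (¼)*(1/287)*(-277) + 21754 = -277/1148 + 21754 = 24973315/1148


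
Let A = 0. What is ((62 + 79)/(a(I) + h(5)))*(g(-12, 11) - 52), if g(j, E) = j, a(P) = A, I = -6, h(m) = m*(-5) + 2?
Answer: 9024/23 ≈ 392.35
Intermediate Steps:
h(m) = 2 - 5*m (h(m) = -5*m + 2 = 2 - 5*m)
a(P) = 0
((62 + 79)/(a(I) + h(5)))*(g(-12, 11) - 52) = ((62 + 79)/(0 + (2 - 5*5)))*(-12 - 52) = (141/(0 + (2 - 25)))*(-64) = (141/(0 - 23))*(-64) = (141/(-23))*(-64) = (141*(-1/23))*(-64) = -141/23*(-64) = 9024/23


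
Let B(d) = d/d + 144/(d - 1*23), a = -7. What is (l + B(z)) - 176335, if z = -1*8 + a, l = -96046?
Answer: -5175292/19 ≈ -2.7238e+5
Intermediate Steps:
z = -15 (z = -1*8 - 7 = -8 - 7 = -15)
B(d) = 1 + 144/(-23 + d) (B(d) = 1 + 144/(d - 23) = 1 + 144/(-23 + d))
(l + B(z)) - 176335 = (-96046 + (121 - 15)/(-23 - 15)) - 176335 = (-96046 + 106/(-38)) - 176335 = (-96046 - 1/38*106) - 176335 = (-96046 - 53/19) - 176335 = -1824927/19 - 176335 = -5175292/19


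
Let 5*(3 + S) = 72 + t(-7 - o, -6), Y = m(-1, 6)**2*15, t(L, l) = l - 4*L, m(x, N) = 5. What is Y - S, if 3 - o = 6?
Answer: 1808/5 ≈ 361.60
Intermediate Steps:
o = -3 (o = 3 - 1*6 = 3 - 6 = -3)
Y = 375 (Y = 5**2*15 = 25*15 = 375)
S = 67/5 (S = -3 + (72 + (-6 - 4*(-7 - 1*(-3))))/5 = -3 + (72 + (-6 - 4*(-7 + 3)))/5 = -3 + (72 + (-6 - 4*(-4)))/5 = -3 + (72 + (-6 + 16))/5 = -3 + (72 + 10)/5 = -3 + (1/5)*82 = -3 + 82/5 = 67/5 ≈ 13.400)
Y - S = 375 - 1*67/5 = 375 - 67/5 = 1808/5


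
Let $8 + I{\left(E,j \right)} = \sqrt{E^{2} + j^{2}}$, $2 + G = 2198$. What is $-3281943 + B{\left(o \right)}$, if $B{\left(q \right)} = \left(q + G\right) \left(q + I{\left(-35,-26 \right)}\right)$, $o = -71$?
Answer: $-3449818 + 2125 \sqrt{1901} \approx -3.3572 \cdot 10^{6}$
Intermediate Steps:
$G = 2196$ ($G = -2 + 2198 = 2196$)
$I{\left(E,j \right)} = -8 + \sqrt{E^{2} + j^{2}}$
$B{\left(q \right)} = \left(2196 + q\right) \left(-8 + q + \sqrt{1901}\right)$ ($B{\left(q \right)} = \left(q + 2196\right) \left(q - \left(8 - \sqrt{\left(-35\right)^{2} + \left(-26\right)^{2}}\right)\right) = \left(2196 + q\right) \left(q - \left(8 - \sqrt{1225 + 676}\right)\right) = \left(2196 + q\right) \left(q - \left(8 - \sqrt{1901}\right)\right) = \left(2196 + q\right) \left(-8 + q + \sqrt{1901}\right)$)
$-3281943 + B{\left(o \right)} = -3281943 + \left(-17568 + \left(-71\right)^{2} + 2188 \left(-71\right) + 2196 \sqrt{1901} - 71 \sqrt{1901}\right) = -3281943 - \left(167875 - 2125 \sqrt{1901}\right) = -3449818 + 2125 \sqrt{1901}$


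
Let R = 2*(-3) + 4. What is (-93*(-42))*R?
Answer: -7812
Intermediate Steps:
R = -2 (R = -6 + 4 = -2)
(-93*(-42))*R = -93*(-42)*(-2) = 3906*(-2) = -7812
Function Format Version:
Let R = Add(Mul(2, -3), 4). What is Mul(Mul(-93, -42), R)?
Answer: -7812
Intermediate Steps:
R = -2 (R = Add(-6, 4) = -2)
Mul(Mul(-93, -42), R) = Mul(Mul(-93, -42), -2) = Mul(3906, -2) = -7812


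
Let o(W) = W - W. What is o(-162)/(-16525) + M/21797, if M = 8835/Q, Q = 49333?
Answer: 8835/1075311401 ≈ 8.2162e-6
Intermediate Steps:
o(W) = 0
M = 8835/49333 ≈ 0.17909
o(-162)/(-16525) + M/21797 = 0/(-16525) + (8835/49333)/21797 = 0*(-1/16525) + (8835/49333)*(1/21797) = 0 + 8835/1075311401 = 8835/1075311401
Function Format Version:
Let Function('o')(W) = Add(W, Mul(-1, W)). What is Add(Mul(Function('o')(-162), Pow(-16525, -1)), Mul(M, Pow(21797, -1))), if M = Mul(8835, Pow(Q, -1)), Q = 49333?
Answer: Rational(8835, 1075311401) ≈ 8.2162e-6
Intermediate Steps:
Function('o')(W) = 0
M = Rational(8835, 49333) (M = Mul(8835, Pow(49333, -1)) = Mul(8835, Rational(1, 49333)) = Rational(8835, 49333) ≈ 0.17909)
Add(Mul(Function('o')(-162), Pow(-16525, -1)), Mul(M, Pow(21797, -1))) = Add(Mul(0, Pow(-16525, -1)), Mul(Rational(8835, 49333), Pow(21797, -1))) = Add(Mul(0, Rational(-1, 16525)), Mul(Rational(8835, 49333), Rational(1, 21797))) = Add(0, Rational(8835, 1075311401)) = Rational(8835, 1075311401)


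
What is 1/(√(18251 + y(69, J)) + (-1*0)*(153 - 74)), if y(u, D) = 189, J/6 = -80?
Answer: √4610/9220 ≈ 0.0073641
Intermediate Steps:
J = -480 (J = 6*(-80) = -480)
1/(√(18251 + y(69, J)) + (-1*0)*(153 - 74)) = 1/(√(18251 + 189) + (-1*0)*(153 - 74)) = 1/(√18440 + 0*79) = 1/(2*√4610 + 0) = 1/(2*√4610) = √4610/9220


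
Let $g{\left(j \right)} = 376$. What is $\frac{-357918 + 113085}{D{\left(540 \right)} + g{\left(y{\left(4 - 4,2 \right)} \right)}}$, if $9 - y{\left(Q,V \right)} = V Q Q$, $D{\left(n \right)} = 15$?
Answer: $- \frac{244833}{391} \approx -626.17$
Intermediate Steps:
$y{\left(Q,V \right)} = 9 - V Q^{2}$ ($y{\left(Q,V \right)} = 9 - V Q Q = 9 - Q V Q = 9 - V Q^{2}$)
$\frac{-357918 + 113085}{D{\left(540 \right)} + g{\left(y{\left(4 - 4,2 \right)} \right)}} = \frac{-357918 + 113085}{15 + 376} = - \frac{244833}{391}$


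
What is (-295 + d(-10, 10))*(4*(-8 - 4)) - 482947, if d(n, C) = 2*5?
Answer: -469267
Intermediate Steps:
d(n, C) = 10
(-295 + d(-10, 10))*(4*(-8 - 4)) - 482947 = (-295 + 10)*(4*(-8 - 4)) - 482947 = -1140*(-12) - 482947 = -285*(-48) - 482947 = 13680 - 482947 = -469267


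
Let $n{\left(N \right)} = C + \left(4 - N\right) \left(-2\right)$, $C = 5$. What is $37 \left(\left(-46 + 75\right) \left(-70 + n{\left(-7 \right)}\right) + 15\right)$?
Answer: $-92796$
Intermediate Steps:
$n{\left(N \right)} = -3 + 2 N$ ($n{\left(N \right)} = 5 + \left(4 - N\right) \left(-2\right) = 5 + \left(-8 + 2 N\right) = -3 + 2 N$)
$37 \left(\left(-46 + 75\right) \left(-70 + n{\left(-7 \right)}\right) + 15\right) = 37 \left(\left(-46 + 75\right) \left(-70 + \left(-3 + 2 \left(-7\right)\right)\right) + 15\right) = 37 \left(29 \left(-70 - 17\right) + 15\right) = 37 \left(29 \left(-87\right) + 15\right) = 37 \left(-2523 + 15\right) = 37 \left(-2508\right) = -92796$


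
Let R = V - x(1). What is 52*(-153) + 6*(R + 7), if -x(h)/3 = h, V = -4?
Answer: -7920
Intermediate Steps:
x(h) = -3*h
R = -1 (R = -4 - (-3) = -4 - 1*(-3) = -4 + 3 = -1)
52*(-153) + 6*(R + 7) = 52*(-153) + 6*(-1 + 7) = -7956 + 6*6 = -7956 + 36 = -7920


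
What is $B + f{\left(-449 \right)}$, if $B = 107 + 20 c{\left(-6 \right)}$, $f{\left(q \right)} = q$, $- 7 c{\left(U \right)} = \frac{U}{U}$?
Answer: $- \frac{2414}{7} \approx -344.86$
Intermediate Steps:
$c{\left(U \right)} = - \frac{1}{7}$ ($c{\left(U \right)} = - \frac{U \frac{1}{U}}{7} = \left(- \frac{1}{7}\right) 1 = - \frac{1}{7}$)
$B = \frac{729}{7}$ ($B = 107 + 20 \left(- \frac{1}{7}\right) = 107 - \frac{20}{7} = \frac{729}{7} \approx 104.14$)
$B + f{\left(-449 \right)} = \frac{729}{7} - 449 = - \frac{2414}{7}$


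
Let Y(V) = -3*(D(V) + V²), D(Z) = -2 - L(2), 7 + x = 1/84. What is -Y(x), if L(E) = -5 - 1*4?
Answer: 393961/2352 ≈ 167.50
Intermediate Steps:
L(E) = -9 (L(E) = -5 - 4 = -9)
x = -587/84 (x = -7 + 1/84 = -587/84 ≈ -6.9881)
D(Z) = 7 (D(Z) = -2 - 1*(-9) = -2 + 9 = 7)
Y(V) = -21 - 3*V² (Y(V) = -3*(7 + V²) = -21 - 3*V²)
-Y(x) = -(-21 - 3*(-587/84)²) = -(-21 - 3*344569/7056) = -(-21 - 344569/2352) = -1*(-393961/2352) = 393961/2352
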